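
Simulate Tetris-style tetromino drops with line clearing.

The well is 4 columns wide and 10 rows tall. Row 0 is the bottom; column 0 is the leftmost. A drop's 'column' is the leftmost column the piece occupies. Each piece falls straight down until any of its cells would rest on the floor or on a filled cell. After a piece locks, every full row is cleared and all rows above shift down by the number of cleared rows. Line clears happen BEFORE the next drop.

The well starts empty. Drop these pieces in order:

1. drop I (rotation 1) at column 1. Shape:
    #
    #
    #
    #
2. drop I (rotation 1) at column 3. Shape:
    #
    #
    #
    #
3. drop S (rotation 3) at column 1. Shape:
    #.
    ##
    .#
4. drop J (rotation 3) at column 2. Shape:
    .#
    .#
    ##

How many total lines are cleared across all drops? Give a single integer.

Answer: 0

Derivation:
Drop 1: I rot1 at col 1 lands with bottom-row=0; cleared 0 line(s) (total 0); column heights now [0 4 0 0], max=4
Drop 2: I rot1 at col 3 lands with bottom-row=0; cleared 0 line(s) (total 0); column heights now [0 4 0 4], max=4
Drop 3: S rot3 at col 1 lands with bottom-row=3; cleared 0 line(s) (total 0); column heights now [0 6 5 4], max=6
Drop 4: J rot3 at col 2 lands with bottom-row=5; cleared 0 line(s) (total 0); column heights now [0 6 6 8], max=8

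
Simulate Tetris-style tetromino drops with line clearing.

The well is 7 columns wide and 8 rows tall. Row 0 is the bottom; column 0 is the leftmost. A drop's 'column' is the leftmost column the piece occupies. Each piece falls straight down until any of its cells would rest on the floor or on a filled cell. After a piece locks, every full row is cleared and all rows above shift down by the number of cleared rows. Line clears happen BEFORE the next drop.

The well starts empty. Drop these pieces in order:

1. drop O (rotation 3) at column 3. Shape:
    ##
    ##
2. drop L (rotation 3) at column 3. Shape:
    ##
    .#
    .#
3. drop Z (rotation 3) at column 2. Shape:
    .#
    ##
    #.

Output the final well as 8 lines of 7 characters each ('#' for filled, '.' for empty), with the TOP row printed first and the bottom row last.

Drop 1: O rot3 at col 3 lands with bottom-row=0; cleared 0 line(s) (total 0); column heights now [0 0 0 2 2 0 0], max=2
Drop 2: L rot3 at col 3 lands with bottom-row=2; cleared 0 line(s) (total 0); column heights now [0 0 0 5 5 0 0], max=5
Drop 3: Z rot3 at col 2 lands with bottom-row=4; cleared 0 line(s) (total 0); column heights now [0 0 6 7 5 0 0], max=7

Answer: .......
...#...
..##...
..###..
....#..
....#..
...##..
...##..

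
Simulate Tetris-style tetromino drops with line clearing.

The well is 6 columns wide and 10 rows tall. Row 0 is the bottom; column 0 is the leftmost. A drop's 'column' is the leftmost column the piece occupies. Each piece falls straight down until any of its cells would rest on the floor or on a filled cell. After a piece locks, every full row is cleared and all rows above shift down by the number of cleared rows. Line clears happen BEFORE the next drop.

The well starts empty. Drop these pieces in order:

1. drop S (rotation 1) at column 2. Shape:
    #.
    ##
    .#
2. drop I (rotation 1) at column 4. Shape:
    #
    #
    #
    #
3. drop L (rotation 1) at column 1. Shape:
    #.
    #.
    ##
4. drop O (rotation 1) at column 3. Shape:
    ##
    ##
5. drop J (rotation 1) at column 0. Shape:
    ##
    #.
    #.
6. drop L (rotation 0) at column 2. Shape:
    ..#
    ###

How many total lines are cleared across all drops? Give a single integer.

Answer: 0

Derivation:
Drop 1: S rot1 at col 2 lands with bottom-row=0; cleared 0 line(s) (total 0); column heights now [0 0 3 2 0 0], max=3
Drop 2: I rot1 at col 4 lands with bottom-row=0; cleared 0 line(s) (total 0); column heights now [0 0 3 2 4 0], max=4
Drop 3: L rot1 at col 1 lands with bottom-row=3; cleared 0 line(s) (total 0); column heights now [0 6 4 2 4 0], max=6
Drop 4: O rot1 at col 3 lands with bottom-row=4; cleared 0 line(s) (total 0); column heights now [0 6 4 6 6 0], max=6
Drop 5: J rot1 at col 0 lands with bottom-row=4; cleared 0 line(s) (total 0); column heights now [7 7 4 6 6 0], max=7
Drop 6: L rot0 at col 2 lands with bottom-row=6; cleared 0 line(s) (total 0); column heights now [7 7 7 7 8 0], max=8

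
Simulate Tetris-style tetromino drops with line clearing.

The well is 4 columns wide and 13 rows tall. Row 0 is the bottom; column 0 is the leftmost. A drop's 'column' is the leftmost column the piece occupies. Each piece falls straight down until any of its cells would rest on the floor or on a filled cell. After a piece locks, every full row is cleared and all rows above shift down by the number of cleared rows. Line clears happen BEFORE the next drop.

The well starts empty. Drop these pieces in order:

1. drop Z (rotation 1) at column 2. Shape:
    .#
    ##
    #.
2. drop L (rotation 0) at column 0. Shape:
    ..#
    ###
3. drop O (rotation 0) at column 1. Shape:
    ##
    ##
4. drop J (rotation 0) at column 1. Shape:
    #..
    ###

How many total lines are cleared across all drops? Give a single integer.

Drop 1: Z rot1 at col 2 lands with bottom-row=0; cleared 0 line(s) (total 0); column heights now [0 0 2 3], max=3
Drop 2: L rot0 at col 0 lands with bottom-row=2; cleared 1 line(s) (total 1); column heights now [0 0 3 2], max=3
Drop 3: O rot0 at col 1 lands with bottom-row=3; cleared 0 line(s) (total 1); column heights now [0 5 5 2], max=5
Drop 4: J rot0 at col 1 lands with bottom-row=5; cleared 0 line(s) (total 1); column heights now [0 7 6 6], max=7

Answer: 1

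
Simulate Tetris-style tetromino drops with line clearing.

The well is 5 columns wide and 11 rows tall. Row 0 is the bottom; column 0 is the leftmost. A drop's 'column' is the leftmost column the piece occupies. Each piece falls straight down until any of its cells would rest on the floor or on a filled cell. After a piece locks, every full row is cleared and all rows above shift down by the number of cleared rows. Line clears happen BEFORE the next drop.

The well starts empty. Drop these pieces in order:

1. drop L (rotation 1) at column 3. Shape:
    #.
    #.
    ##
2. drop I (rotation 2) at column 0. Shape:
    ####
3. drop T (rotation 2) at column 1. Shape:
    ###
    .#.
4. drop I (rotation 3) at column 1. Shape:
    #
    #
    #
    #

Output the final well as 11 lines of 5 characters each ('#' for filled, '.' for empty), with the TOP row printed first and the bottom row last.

Drop 1: L rot1 at col 3 lands with bottom-row=0; cleared 0 line(s) (total 0); column heights now [0 0 0 3 1], max=3
Drop 2: I rot2 at col 0 lands with bottom-row=3; cleared 0 line(s) (total 0); column heights now [4 4 4 4 1], max=4
Drop 3: T rot2 at col 1 lands with bottom-row=4; cleared 0 line(s) (total 0); column heights now [4 6 6 6 1], max=6
Drop 4: I rot3 at col 1 lands with bottom-row=6; cleared 0 line(s) (total 0); column heights now [4 10 6 6 1], max=10

Answer: .....
.#...
.#...
.#...
.#...
.###.
..#..
####.
...#.
...#.
...##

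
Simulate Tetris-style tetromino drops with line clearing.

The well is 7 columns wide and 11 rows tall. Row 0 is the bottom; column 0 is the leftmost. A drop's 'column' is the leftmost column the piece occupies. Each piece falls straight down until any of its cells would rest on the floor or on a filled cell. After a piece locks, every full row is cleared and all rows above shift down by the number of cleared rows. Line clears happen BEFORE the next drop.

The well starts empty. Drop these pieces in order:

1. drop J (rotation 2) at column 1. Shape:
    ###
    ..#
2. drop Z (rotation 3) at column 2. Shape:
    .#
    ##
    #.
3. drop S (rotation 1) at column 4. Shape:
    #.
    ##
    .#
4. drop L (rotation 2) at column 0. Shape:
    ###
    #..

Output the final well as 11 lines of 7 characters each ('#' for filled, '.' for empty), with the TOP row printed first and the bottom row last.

Drop 1: J rot2 at col 1 lands with bottom-row=0; cleared 0 line(s) (total 0); column heights now [0 2 2 2 0 0 0], max=2
Drop 2: Z rot3 at col 2 lands with bottom-row=2; cleared 0 line(s) (total 0); column heights now [0 2 4 5 0 0 0], max=5
Drop 3: S rot1 at col 4 lands with bottom-row=0; cleared 0 line(s) (total 0); column heights now [0 2 4 5 3 2 0], max=5
Drop 4: L rot2 at col 0 lands with bottom-row=3; cleared 0 line(s) (total 0); column heights now [5 5 5 5 3 2 0], max=5

Answer: .......
.......
.......
.......
.......
.......
####...
#.##...
..#.#..
.#####.
...#.#.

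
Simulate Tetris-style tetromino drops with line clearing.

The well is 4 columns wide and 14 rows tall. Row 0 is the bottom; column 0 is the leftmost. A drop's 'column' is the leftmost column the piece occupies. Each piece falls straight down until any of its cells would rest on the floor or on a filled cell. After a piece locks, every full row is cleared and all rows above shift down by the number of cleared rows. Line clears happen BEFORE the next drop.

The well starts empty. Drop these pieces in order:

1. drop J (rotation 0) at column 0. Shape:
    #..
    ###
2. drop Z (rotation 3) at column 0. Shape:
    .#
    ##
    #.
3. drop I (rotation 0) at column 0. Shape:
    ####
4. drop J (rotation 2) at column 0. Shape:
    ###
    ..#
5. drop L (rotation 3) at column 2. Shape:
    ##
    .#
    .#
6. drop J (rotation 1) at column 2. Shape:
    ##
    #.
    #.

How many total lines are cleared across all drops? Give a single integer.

Drop 1: J rot0 at col 0 lands with bottom-row=0; cleared 0 line(s) (total 0); column heights now [2 1 1 0], max=2
Drop 2: Z rot3 at col 0 lands with bottom-row=2; cleared 0 line(s) (total 0); column heights now [4 5 1 0], max=5
Drop 3: I rot0 at col 0 lands with bottom-row=5; cleared 1 line(s) (total 1); column heights now [4 5 1 0], max=5
Drop 4: J rot2 at col 0 lands with bottom-row=4; cleared 0 line(s) (total 1); column heights now [6 6 6 0], max=6
Drop 5: L rot3 at col 2 lands with bottom-row=4; cleared 1 line(s) (total 2); column heights now [4 5 6 6], max=6
Drop 6: J rot1 at col 2 lands with bottom-row=6; cleared 0 line(s) (total 2); column heights now [4 5 9 9], max=9

Answer: 2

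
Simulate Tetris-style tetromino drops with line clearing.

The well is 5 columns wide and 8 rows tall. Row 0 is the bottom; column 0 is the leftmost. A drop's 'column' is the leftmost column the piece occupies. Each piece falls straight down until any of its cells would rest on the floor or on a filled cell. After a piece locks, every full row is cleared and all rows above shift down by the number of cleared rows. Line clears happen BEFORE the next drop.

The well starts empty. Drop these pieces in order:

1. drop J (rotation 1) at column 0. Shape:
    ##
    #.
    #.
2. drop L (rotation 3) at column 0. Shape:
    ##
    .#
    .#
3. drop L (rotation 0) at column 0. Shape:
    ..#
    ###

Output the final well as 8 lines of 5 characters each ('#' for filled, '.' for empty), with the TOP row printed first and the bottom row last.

Drop 1: J rot1 at col 0 lands with bottom-row=0; cleared 0 line(s) (total 0); column heights now [3 3 0 0 0], max=3
Drop 2: L rot3 at col 0 lands with bottom-row=3; cleared 0 line(s) (total 0); column heights now [6 6 0 0 0], max=6
Drop 3: L rot0 at col 0 lands with bottom-row=6; cleared 0 line(s) (total 0); column heights now [7 7 8 0 0], max=8

Answer: ..#..
###..
##...
.#...
.#...
##...
#....
#....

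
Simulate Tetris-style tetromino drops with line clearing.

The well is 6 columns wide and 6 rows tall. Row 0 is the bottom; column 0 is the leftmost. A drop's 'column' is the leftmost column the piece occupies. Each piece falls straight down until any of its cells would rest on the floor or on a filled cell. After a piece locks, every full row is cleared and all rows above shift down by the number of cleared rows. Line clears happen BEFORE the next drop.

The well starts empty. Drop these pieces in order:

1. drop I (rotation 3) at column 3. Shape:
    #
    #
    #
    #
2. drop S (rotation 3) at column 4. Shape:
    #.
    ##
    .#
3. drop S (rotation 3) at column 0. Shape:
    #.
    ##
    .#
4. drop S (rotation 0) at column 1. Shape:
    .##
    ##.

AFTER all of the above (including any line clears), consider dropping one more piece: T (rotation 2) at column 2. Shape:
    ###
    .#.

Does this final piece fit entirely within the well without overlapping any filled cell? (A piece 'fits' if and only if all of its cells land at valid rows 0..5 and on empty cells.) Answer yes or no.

Drop 1: I rot3 at col 3 lands with bottom-row=0; cleared 0 line(s) (total 0); column heights now [0 0 0 4 0 0], max=4
Drop 2: S rot3 at col 4 lands with bottom-row=0; cleared 0 line(s) (total 0); column heights now [0 0 0 4 3 2], max=4
Drop 3: S rot3 at col 0 lands with bottom-row=0; cleared 0 line(s) (total 0); column heights now [3 2 0 4 3 2], max=4
Drop 4: S rot0 at col 1 lands with bottom-row=3; cleared 0 line(s) (total 0); column heights now [3 4 5 5 3 2], max=5
Test piece T rot2 at col 2 (width 3): heights before test = [3 4 5 5 3 2]; fits = False

Answer: no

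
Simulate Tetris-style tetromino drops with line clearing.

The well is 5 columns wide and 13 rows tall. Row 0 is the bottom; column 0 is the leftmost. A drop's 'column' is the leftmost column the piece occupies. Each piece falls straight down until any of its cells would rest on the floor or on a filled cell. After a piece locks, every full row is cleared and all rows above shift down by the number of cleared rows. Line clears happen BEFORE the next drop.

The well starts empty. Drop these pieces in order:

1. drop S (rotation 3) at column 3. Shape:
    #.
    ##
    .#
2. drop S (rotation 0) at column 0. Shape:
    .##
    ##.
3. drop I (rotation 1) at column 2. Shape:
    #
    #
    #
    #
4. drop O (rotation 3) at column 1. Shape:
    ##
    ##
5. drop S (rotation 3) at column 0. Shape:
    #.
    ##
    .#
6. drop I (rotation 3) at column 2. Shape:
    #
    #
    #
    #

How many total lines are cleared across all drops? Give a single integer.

Drop 1: S rot3 at col 3 lands with bottom-row=0; cleared 0 line(s) (total 0); column heights now [0 0 0 3 2], max=3
Drop 2: S rot0 at col 0 lands with bottom-row=0; cleared 0 line(s) (total 0); column heights now [1 2 2 3 2], max=3
Drop 3: I rot1 at col 2 lands with bottom-row=2; cleared 0 line(s) (total 0); column heights now [1 2 6 3 2], max=6
Drop 4: O rot3 at col 1 lands with bottom-row=6; cleared 0 line(s) (total 0); column heights now [1 8 8 3 2], max=8
Drop 5: S rot3 at col 0 lands with bottom-row=8; cleared 0 line(s) (total 0); column heights now [11 10 8 3 2], max=11
Drop 6: I rot3 at col 2 lands with bottom-row=8; cleared 0 line(s) (total 0); column heights now [11 10 12 3 2], max=12

Answer: 0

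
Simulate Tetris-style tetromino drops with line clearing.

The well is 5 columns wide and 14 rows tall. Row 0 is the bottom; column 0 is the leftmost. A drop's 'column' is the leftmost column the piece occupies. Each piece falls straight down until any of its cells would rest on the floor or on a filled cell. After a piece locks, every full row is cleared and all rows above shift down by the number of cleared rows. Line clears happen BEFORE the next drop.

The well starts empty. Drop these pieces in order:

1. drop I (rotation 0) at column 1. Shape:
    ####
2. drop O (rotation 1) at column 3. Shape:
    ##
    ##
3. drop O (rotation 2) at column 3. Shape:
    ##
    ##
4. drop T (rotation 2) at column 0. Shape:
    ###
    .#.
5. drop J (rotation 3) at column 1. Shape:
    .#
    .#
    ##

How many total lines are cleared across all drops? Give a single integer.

Drop 1: I rot0 at col 1 lands with bottom-row=0; cleared 0 line(s) (total 0); column heights now [0 1 1 1 1], max=1
Drop 2: O rot1 at col 3 lands with bottom-row=1; cleared 0 line(s) (total 0); column heights now [0 1 1 3 3], max=3
Drop 3: O rot2 at col 3 lands with bottom-row=3; cleared 0 line(s) (total 0); column heights now [0 1 1 5 5], max=5
Drop 4: T rot2 at col 0 lands with bottom-row=1; cleared 1 line(s) (total 1); column heights now [0 2 1 4 4], max=4
Drop 5: J rot3 at col 1 lands with bottom-row=2; cleared 0 line(s) (total 1); column heights now [0 3 5 4 4], max=5

Answer: 1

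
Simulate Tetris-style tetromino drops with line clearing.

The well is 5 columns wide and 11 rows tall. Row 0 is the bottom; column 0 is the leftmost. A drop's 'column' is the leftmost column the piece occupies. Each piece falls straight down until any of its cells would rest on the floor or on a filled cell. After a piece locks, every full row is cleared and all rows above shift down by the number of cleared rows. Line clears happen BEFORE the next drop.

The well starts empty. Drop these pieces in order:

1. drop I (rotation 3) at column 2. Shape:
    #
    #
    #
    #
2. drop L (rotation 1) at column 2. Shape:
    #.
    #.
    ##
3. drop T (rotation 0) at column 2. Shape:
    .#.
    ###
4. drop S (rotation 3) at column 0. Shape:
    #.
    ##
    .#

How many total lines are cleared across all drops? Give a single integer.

Drop 1: I rot3 at col 2 lands with bottom-row=0; cleared 0 line(s) (total 0); column heights now [0 0 4 0 0], max=4
Drop 2: L rot1 at col 2 lands with bottom-row=4; cleared 0 line(s) (total 0); column heights now [0 0 7 5 0], max=7
Drop 3: T rot0 at col 2 lands with bottom-row=7; cleared 0 line(s) (total 0); column heights now [0 0 8 9 8], max=9
Drop 4: S rot3 at col 0 lands with bottom-row=0; cleared 0 line(s) (total 0); column heights now [3 2 8 9 8], max=9

Answer: 0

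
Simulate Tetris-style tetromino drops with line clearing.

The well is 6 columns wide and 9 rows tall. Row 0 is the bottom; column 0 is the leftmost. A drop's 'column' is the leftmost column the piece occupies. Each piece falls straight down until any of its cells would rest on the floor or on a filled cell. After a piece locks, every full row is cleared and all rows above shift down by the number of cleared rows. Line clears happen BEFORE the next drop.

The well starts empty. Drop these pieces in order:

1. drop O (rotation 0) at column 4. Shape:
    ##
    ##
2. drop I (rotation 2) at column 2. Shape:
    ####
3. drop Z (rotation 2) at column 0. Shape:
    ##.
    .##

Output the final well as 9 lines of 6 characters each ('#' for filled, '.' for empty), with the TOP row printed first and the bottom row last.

Answer: ......
......
......
......
##....
.##...
..####
....##
....##

Derivation:
Drop 1: O rot0 at col 4 lands with bottom-row=0; cleared 0 line(s) (total 0); column heights now [0 0 0 0 2 2], max=2
Drop 2: I rot2 at col 2 lands with bottom-row=2; cleared 0 line(s) (total 0); column heights now [0 0 3 3 3 3], max=3
Drop 3: Z rot2 at col 0 lands with bottom-row=3; cleared 0 line(s) (total 0); column heights now [5 5 4 3 3 3], max=5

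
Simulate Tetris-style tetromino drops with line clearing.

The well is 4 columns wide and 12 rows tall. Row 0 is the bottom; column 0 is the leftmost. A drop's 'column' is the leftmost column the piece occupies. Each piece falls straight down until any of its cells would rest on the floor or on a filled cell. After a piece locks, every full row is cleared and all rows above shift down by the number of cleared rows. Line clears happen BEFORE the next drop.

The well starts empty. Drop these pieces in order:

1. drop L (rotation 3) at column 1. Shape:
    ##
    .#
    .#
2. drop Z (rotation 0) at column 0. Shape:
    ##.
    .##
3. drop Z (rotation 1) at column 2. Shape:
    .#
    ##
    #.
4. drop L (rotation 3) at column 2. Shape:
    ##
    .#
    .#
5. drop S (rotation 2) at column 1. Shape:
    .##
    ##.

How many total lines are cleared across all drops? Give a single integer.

Drop 1: L rot3 at col 1 lands with bottom-row=0; cleared 0 line(s) (total 0); column heights now [0 3 3 0], max=3
Drop 2: Z rot0 at col 0 lands with bottom-row=3; cleared 0 line(s) (total 0); column heights now [5 5 4 0], max=5
Drop 3: Z rot1 at col 2 lands with bottom-row=4; cleared 0 line(s) (total 0); column heights now [5 5 6 7], max=7
Drop 4: L rot3 at col 2 lands with bottom-row=7; cleared 0 line(s) (total 0); column heights now [5 5 10 10], max=10
Drop 5: S rot2 at col 1 lands with bottom-row=10; cleared 0 line(s) (total 0); column heights now [5 11 12 12], max=12

Answer: 0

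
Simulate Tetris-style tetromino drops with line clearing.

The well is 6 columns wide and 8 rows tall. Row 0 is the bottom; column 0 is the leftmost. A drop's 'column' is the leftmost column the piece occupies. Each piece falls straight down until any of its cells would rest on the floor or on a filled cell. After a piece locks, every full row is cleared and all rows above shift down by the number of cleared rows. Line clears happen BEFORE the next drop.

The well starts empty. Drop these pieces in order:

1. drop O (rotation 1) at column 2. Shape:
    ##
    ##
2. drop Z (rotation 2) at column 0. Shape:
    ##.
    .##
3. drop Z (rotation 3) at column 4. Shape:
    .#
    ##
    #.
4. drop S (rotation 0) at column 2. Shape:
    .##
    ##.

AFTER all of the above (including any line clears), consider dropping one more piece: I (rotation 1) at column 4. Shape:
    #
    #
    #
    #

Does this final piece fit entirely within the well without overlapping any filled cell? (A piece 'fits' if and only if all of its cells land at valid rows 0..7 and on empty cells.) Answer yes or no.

Answer: no

Derivation:
Drop 1: O rot1 at col 2 lands with bottom-row=0; cleared 0 line(s) (total 0); column heights now [0 0 2 2 0 0], max=2
Drop 2: Z rot2 at col 0 lands with bottom-row=2; cleared 0 line(s) (total 0); column heights now [4 4 3 2 0 0], max=4
Drop 3: Z rot3 at col 4 lands with bottom-row=0; cleared 0 line(s) (total 0); column heights now [4 4 3 2 2 3], max=4
Drop 4: S rot0 at col 2 lands with bottom-row=3; cleared 0 line(s) (total 0); column heights now [4 4 4 5 5 3], max=5
Test piece I rot1 at col 4 (width 1): heights before test = [4 4 4 5 5 3]; fits = False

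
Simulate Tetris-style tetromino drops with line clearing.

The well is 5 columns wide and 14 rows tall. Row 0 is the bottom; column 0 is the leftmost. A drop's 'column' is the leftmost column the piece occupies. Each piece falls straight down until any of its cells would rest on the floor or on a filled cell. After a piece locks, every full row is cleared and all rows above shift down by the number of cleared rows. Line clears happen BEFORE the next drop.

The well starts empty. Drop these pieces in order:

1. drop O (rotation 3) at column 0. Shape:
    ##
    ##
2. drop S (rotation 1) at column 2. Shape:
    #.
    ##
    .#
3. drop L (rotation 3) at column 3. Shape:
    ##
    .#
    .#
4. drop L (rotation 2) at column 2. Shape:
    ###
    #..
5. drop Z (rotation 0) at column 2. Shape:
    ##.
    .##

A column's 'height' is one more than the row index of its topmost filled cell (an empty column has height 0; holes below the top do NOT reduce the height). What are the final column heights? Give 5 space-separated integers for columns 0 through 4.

Drop 1: O rot3 at col 0 lands with bottom-row=0; cleared 0 line(s) (total 0); column heights now [2 2 0 0 0], max=2
Drop 2: S rot1 at col 2 lands with bottom-row=0; cleared 0 line(s) (total 0); column heights now [2 2 3 2 0], max=3
Drop 3: L rot3 at col 3 lands with bottom-row=0; cleared 1 line(s) (total 1); column heights now [1 1 2 2 2], max=2
Drop 4: L rot2 at col 2 lands with bottom-row=2; cleared 0 line(s) (total 1); column heights now [1 1 4 4 4], max=4
Drop 5: Z rot0 at col 2 lands with bottom-row=4; cleared 0 line(s) (total 1); column heights now [1 1 6 6 5], max=6

Answer: 1 1 6 6 5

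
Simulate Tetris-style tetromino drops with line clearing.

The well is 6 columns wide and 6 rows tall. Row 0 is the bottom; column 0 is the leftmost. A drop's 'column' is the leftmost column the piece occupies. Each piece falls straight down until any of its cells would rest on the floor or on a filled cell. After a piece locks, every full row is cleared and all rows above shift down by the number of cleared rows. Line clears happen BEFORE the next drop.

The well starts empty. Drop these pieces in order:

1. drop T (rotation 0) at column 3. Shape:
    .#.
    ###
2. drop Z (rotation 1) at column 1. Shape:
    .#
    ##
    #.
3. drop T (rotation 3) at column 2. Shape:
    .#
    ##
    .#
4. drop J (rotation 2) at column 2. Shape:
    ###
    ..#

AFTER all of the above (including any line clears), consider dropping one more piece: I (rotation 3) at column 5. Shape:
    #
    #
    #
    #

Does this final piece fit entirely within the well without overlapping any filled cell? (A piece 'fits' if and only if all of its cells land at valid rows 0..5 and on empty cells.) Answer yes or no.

Drop 1: T rot0 at col 3 lands with bottom-row=0; cleared 0 line(s) (total 0); column heights now [0 0 0 1 2 1], max=2
Drop 2: Z rot1 at col 1 lands with bottom-row=0; cleared 0 line(s) (total 0); column heights now [0 2 3 1 2 1], max=3
Drop 3: T rot3 at col 2 lands with bottom-row=2; cleared 0 line(s) (total 0); column heights now [0 2 4 5 2 1], max=5
Drop 4: J rot2 at col 2 lands with bottom-row=4; cleared 0 line(s) (total 0); column heights now [0 2 6 6 6 1], max=6
Test piece I rot3 at col 5 (width 1): heights before test = [0 2 6 6 6 1]; fits = True

Answer: yes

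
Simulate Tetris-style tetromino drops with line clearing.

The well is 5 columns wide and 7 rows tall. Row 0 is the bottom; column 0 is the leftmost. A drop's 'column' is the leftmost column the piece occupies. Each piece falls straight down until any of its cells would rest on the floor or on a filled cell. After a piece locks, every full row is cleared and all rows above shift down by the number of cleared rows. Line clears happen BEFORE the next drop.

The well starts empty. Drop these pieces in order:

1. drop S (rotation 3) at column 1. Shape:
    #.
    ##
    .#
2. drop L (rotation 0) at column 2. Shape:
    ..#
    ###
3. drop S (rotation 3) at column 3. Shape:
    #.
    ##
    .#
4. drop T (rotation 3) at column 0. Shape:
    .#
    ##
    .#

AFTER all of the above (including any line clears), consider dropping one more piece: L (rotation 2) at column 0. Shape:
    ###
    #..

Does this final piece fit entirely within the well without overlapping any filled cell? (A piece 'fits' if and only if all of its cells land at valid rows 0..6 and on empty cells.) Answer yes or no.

Answer: yes

Derivation:
Drop 1: S rot3 at col 1 lands with bottom-row=0; cleared 0 line(s) (total 0); column heights now [0 3 2 0 0], max=3
Drop 2: L rot0 at col 2 lands with bottom-row=2; cleared 0 line(s) (total 0); column heights now [0 3 3 3 4], max=4
Drop 3: S rot3 at col 3 lands with bottom-row=4; cleared 0 line(s) (total 0); column heights now [0 3 3 7 6], max=7
Drop 4: T rot3 at col 0 lands with bottom-row=3; cleared 0 line(s) (total 0); column heights now [5 6 3 7 6], max=7
Test piece L rot2 at col 0 (width 3): heights before test = [5 6 3 7 6]; fits = True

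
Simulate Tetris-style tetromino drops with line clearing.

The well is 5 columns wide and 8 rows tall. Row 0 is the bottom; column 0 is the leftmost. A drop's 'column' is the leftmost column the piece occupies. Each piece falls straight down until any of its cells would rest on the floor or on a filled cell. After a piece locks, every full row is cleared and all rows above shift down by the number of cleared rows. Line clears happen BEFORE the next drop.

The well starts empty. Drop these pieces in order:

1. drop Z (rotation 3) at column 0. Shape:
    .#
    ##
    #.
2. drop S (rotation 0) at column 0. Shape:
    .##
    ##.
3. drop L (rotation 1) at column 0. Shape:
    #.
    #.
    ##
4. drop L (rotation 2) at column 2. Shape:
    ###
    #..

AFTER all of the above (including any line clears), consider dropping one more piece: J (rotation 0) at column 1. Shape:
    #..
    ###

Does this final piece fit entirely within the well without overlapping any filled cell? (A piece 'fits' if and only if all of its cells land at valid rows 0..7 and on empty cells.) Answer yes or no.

Answer: no

Derivation:
Drop 1: Z rot3 at col 0 lands with bottom-row=0; cleared 0 line(s) (total 0); column heights now [2 3 0 0 0], max=3
Drop 2: S rot0 at col 0 lands with bottom-row=3; cleared 0 line(s) (total 0); column heights now [4 5 5 0 0], max=5
Drop 3: L rot1 at col 0 lands with bottom-row=5; cleared 0 line(s) (total 0); column heights now [8 6 5 0 0], max=8
Drop 4: L rot2 at col 2 lands with bottom-row=5; cleared 0 line(s) (total 0); column heights now [8 6 7 7 7], max=8
Test piece J rot0 at col 1 (width 3): heights before test = [8 6 7 7 7]; fits = False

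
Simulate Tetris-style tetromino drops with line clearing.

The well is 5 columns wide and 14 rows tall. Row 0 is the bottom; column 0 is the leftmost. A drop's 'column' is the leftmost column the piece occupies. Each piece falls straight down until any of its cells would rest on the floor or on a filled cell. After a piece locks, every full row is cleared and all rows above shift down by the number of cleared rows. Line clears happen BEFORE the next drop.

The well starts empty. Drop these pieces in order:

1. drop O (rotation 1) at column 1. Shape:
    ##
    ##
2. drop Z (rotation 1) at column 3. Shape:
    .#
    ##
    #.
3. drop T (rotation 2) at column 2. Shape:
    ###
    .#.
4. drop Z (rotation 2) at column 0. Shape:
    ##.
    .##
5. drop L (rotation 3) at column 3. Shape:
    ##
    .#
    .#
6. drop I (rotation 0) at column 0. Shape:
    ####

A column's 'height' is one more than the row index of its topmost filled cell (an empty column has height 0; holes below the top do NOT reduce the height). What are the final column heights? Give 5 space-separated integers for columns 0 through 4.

Drop 1: O rot1 at col 1 lands with bottom-row=0; cleared 0 line(s) (total 0); column heights now [0 2 2 0 0], max=2
Drop 2: Z rot1 at col 3 lands with bottom-row=0; cleared 0 line(s) (total 0); column heights now [0 2 2 2 3], max=3
Drop 3: T rot2 at col 2 lands with bottom-row=2; cleared 0 line(s) (total 0); column heights now [0 2 4 4 4], max=4
Drop 4: Z rot2 at col 0 lands with bottom-row=4; cleared 0 line(s) (total 0); column heights now [6 6 5 4 4], max=6
Drop 5: L rot3 at col 3 lands with bottom-row=4; cleared 0 line(s) (total 0); column heights now [6 6 5 7 7], max=7
Drop 6: I rot0 at col 0 lands with bottom-row=7; cleared 0 line(s) (total 0); column heights now [8 8 8 8 7], max=8

Answer: 8 8 8 8 7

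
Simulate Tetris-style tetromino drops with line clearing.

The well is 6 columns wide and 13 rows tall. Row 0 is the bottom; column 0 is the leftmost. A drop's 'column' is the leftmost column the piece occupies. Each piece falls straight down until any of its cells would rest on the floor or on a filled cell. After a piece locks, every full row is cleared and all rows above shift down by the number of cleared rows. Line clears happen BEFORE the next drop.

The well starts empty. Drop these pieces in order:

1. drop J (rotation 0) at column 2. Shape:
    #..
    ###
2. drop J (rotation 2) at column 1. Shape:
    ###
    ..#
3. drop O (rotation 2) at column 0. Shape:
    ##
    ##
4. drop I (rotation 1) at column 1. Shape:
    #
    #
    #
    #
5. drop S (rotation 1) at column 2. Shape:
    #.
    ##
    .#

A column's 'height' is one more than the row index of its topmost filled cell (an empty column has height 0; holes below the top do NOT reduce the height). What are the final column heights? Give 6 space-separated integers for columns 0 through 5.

Answer: 5 9 6 5 1 0

Derivation:
Drop 1: J rot0 at col 2 lands with bottom-row=0; cleared 0 line(s) (total 0); column heights now [0 0 2 1 1 0], max=2
Drop 2: J rot2 at col 1 lands with bottom-row=1; cleared 0 line(s) (total 0); column heights now [0 3 3 3 1 0], max=3
Drop 3: O rot2 at col 0 lands with bottom-row=3; cleared 0 line(s) (total 0); column heights now [5 5 3 3 1 0], max=5
Drop 4: I rot1 at col 1 lands with bottom-row=5; cleared 0 line(s) (total 0); column heights now [5 9 3 3 1 0], max=9
Drop 5: S rot1 at col 2 lands with bottom-row=3; cleared 0 line(s) (total 0); column heights now [5 9 6 5 1 0], max=9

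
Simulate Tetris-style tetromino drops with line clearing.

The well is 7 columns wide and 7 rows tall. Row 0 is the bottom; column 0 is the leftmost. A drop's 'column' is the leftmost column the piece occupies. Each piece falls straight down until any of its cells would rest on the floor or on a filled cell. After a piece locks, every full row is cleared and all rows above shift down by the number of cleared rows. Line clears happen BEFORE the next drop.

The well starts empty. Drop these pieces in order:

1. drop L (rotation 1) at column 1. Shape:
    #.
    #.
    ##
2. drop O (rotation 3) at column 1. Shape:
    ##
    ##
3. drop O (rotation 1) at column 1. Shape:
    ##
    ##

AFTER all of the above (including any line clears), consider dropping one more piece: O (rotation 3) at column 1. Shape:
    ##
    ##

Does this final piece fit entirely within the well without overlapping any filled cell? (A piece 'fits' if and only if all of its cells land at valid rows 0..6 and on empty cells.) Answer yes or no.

Drop 1: L rot1 at col 1 lands with bottom-row=0; cleared 0 line(s) (total 0); column heights now [0 3 1 0 0 0 0], max=3
Drop 2: O rot3 at col 1 lands with bottom-row=3; cleared 0 line(s) (total 0); column heights now [0 5 5 0 0 0 0], max=5
Drop 3: O rot1 at col 1 lands with bottom-row=5; cleared 0 line(s) (total 0); column heights now [0 7 7 0 0 0 0], max=7
Test piece O rot3 at col 1 (width 2): heights before test = [0 7 7 0 0 0 0]; fits = False

Answer: no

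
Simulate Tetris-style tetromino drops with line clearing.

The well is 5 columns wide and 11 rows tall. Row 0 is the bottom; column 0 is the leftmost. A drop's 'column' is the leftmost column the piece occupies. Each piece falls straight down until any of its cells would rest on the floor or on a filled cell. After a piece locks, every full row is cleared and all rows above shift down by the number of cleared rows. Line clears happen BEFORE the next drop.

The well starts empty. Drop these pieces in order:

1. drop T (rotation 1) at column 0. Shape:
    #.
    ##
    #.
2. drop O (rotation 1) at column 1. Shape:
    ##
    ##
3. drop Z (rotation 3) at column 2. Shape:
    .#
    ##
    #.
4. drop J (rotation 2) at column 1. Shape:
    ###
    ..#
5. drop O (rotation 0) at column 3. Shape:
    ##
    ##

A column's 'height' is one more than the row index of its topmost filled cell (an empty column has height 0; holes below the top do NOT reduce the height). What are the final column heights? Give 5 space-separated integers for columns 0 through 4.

Answer: 3 9 9 11 11

Derivation:
Drop 1: T rot1 at col 0 lands with bottom-row=0; cleared 0 line(s) (total 0); column heights now [3 2 0 0 0], max=3
Drop 2: O rot1 at col 1 lands with bottom-row=2; cleared 0 line(s) (total 0); column heights now [3 4 4 0 0], max=4
Drop 3: Z rot3 at col 2 lands with bottom-row=4; cleared 0 line(s) (total 0); column heights now [3 4 6 7 0], max=7
Drop 4: J rot2 at col 1 lands with bottom-row=7; cleared 0 line(s) (total 0); column heights now [3 9 9 9 0], max=9
Drop 5: O rot0 at col 3 lands with bottom-row=9; cleared 0 line(s) (total 0); column heights now [3 9 9 11 11], max=11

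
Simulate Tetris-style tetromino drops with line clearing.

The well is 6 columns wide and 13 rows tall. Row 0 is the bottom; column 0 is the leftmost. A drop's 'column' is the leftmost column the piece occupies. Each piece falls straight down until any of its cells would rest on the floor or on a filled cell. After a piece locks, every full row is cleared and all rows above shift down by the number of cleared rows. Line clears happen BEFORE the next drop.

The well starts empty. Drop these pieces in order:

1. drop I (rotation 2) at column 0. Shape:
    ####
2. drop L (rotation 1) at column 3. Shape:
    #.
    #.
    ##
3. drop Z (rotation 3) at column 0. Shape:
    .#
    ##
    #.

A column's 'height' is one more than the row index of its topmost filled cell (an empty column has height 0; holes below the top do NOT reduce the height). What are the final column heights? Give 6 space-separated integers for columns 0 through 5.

Drop 1: I rot2 at col 0 lands with bottom-row=0; cleared 0 line(s) (total 0); column heights now [1 1 1 1 0 0], max=1
Drop 2: L rot1 at col 3 lands with bottom-row=1; cleared 0 line(s) (total 0); column heights now [1 1 1 4 2 0], max=4
Drop 3: Z rot3 at col 0 lands with bottom-row=1; cleared 0 line(s) (total 0); column heights now [3 4 1 4 2 0], max=4

Answer: 3 4 1 4 2 0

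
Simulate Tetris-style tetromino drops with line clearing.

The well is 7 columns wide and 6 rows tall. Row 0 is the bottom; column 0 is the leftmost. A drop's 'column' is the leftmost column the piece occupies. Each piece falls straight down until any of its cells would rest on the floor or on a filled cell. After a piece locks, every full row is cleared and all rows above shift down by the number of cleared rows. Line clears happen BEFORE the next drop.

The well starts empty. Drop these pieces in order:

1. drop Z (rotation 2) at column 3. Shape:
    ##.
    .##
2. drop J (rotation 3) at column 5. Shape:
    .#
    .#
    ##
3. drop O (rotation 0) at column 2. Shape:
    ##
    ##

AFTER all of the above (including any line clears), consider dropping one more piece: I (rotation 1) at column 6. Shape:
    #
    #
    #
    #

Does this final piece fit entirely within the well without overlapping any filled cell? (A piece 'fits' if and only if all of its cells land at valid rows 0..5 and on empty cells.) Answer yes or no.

Drop 1: Z rot2 at col 3 lands with bottom-row=0; cleared 0 line(s) (total 0); column heights now [0 0 0 2 2 1 0], max=2
Drop 2: J rot3 at col 5 lands with bottom-row=1; cleared 0 line(s) (total 0); column heights now [0 0 0 2 2 2 4], max=4
Drop 3: O rot0 at col 2 lands with bottom-row=2; cleared 0 line(s) (total 0); column heights now [0 0 4 4 2 2 4], max=4
Test piece I rot1 at col 6 (width 1): heights before test = [0 0 4 4 2 2 4]; fits = False

Answer: no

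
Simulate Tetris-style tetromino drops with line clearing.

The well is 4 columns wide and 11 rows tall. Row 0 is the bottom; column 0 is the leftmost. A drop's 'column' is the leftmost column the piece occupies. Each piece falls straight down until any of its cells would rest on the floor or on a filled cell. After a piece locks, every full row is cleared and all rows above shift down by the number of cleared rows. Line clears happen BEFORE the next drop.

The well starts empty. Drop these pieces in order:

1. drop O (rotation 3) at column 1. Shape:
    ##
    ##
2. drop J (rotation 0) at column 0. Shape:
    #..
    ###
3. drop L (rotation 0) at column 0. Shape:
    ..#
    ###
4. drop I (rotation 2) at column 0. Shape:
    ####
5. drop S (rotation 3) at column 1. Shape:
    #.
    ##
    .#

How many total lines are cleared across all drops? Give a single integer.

Answer: 1

Derivation:
Drop 1: O rot3 at col 1 lands with bottom-row=0; cleared 0 line(s) (total 0); column heights now [0 2 2 0], max=2
Drop 2: J rot0 at col 0 lands with bottom-row=2; cleared 0 line(s) (total 0); column heights now [4 3 3 0], max=4
Drop 3: L rot0 at col 0 lands with bottom-row=4; cleared 0 line(s) (total 0); column heights now [5 5 6 0], max=6
Drop 4: I rot2 at col 0 lands with bottom-row=6; cleared 1 line(s) (total 1); column heights now [5 5 6 0], max=6
Drop 5: S rot3 at col 1 lands with bottom-row=6; cleared 0 line(s) (total 1); column heights now [5 9 8 0], max=9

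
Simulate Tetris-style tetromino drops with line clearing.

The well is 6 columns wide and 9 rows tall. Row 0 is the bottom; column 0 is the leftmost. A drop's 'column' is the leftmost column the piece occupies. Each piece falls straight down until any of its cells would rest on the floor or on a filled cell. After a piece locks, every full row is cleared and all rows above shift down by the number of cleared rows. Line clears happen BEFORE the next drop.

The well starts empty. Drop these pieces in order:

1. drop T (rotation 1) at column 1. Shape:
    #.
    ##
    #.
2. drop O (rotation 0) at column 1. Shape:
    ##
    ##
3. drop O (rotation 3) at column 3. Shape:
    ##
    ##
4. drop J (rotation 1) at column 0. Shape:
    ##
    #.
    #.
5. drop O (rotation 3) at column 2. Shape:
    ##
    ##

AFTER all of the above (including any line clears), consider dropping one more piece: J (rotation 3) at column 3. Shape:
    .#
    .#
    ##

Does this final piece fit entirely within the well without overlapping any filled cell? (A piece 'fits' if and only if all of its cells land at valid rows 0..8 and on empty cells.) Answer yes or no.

Drop 1: T rot1 at col 1 lands with bottom-row=0; cleared 0 line(s) (total 0); column heights now [0 3 2 0 0 0], max=3
Drop 2: O rot0 at col 1 lands with bottom-row=3; cleared 0 line(s) (total 0); column heights now [0 5 5 0 0 0], max=5
Drop 3: O rot3 at col 3 lands with bottom-row=0; cleared 0 line(s) (total 0); column heights now [0 5 5 2 2 0], max=5
Drop 4: J rot1 at col 0 lands with bottom-row=3; cleared 0 line(s) (total 0); column heights now [6 6 5 2 2 0], max=6
Drop 5: O rot3 at col 2 lands with bottom-row=5; cleared 0 line(s) (total 0); column heights now [6 6 7 7 2 0], max=7
Test piece J rot3 at col 3 (width 2): heights before test = [6 6 7 7 2 0]; fits = False

Answer: no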